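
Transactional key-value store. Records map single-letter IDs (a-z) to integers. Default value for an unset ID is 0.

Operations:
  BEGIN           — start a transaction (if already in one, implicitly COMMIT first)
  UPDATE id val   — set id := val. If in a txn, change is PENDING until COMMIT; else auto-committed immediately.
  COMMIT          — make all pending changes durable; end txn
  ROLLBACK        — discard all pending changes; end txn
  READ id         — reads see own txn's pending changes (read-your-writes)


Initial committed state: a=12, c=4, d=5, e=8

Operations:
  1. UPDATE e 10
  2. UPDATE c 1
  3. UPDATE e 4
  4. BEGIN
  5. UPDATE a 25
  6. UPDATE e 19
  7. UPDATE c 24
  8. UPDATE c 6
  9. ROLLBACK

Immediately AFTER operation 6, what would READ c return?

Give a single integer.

Answer: 1

Derivation:
Initial committed: {a=12, c=4, d=5, e=8}
Op 1: UPDATE e=10 (auto-commit; committed e=10)
Op 2: UPDATE c=1 (auto-commit; committed c=1)
Op 3: UPDATE e=4 (auto-commit; committed e=4)
Op 4: BEGIN: in_txn=True, pending={}
Op 5: UPDATE a=25 (pending; pending now {a=25})
Op 6: UPDATE e=19 (pending; pending now {a=25, e=19})
After op 6: visible(c) = 1 (pending={a=25, e=19}, committed={a=12, c=1, d=5, e=4})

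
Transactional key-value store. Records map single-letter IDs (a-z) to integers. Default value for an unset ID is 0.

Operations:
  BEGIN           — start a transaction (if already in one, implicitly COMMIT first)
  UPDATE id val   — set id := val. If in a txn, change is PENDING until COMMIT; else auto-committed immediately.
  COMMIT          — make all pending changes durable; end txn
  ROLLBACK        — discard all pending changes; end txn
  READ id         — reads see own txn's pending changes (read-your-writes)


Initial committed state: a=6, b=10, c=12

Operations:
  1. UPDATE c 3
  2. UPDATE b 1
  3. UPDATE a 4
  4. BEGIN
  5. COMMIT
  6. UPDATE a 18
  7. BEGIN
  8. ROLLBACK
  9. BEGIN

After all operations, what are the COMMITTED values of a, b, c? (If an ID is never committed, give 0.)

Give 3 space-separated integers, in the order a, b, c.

Initial committed: {a=6, b=10, c=12}
Op 1: UPDATE c=3 (auto-commit; committed c=3)
Op 2: UPDATE b=1 (auto-commit; committed b=1)
Op 3: UPDATE a=4 (auto-commit; committed a=4)
Op 4: BEGIN: in_txn=True, pending={}
Op 5: COMMIT: merged [] into committed; committed now {a=4, b=1, c=3}
Op 6: UPDATE a=18 (auto-commit; committed a=18)
Op 7: BEGIN: in_txn=True, pending={}
Op 8: ROLLBACK: discarded pending []; in_txn=False
Op 9: BEGIN: in_txn=True, pending={}
Final committed: {a=18, b=1, c=3}

Answer: 18 1 3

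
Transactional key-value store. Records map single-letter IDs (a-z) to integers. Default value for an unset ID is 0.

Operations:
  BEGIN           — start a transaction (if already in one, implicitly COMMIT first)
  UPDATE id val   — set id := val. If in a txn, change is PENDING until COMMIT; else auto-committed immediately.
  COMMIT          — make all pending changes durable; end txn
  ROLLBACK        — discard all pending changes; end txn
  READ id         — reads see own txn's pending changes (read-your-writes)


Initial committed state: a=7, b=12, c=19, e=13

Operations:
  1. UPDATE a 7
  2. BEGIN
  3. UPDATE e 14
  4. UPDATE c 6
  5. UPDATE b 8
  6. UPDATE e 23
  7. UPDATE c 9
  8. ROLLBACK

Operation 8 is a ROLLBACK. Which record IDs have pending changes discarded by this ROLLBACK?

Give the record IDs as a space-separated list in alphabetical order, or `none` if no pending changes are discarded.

Answer: b c e

Derivation:
Initial committed: {a=7, b=12, c=19, e=13}
Op 1: UPDATE a=7 (auto-commit; committed a=7)
Op 2: BEGIN: in_txn=True, pending={}
Op 3: UPDATE e=14 (pending; pending now {e=14})
Op 4: UPDATE c=6 (pending; pending now {c=6, e=14})
Op 5: UPDATE b=8 (pending; pending now {b=8, c=6, e=14})
Op 6: UPDATE e=23 (pending; pending now {b=8, c=6, e=23})
Op 7: UPDATE c=9 (pending; pending now {b=8, c=9, e=23})
Op 8: ROLLBACK: discarded pending ['b', 'c', 'e']; in_txn=False
ROLLBACK at op 8 discards: ['b', 'c', 'e']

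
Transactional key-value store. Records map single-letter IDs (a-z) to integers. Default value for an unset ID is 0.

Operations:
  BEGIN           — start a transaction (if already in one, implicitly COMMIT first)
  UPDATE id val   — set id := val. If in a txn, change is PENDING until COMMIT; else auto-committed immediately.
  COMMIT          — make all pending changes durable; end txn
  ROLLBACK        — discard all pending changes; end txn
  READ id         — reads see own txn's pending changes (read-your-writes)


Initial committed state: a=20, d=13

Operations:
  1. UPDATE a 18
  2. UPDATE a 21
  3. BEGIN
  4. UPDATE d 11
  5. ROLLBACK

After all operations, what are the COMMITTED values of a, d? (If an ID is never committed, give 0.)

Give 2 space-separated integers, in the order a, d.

Initial committed: {a=20, d=13}
Op 1: UPDATE a=18 (auto-commit; committed a=18)
Op 2: UPDATE a=21 (auto-commit; committed a=21)
Op 3: BEGIN: in_txn=True, pending={}
Op 4: UPDATE d=11 (pending; pending now {d=11})
Op 5: ROLLBACK: discarded pending ['d']; in_txn=False
Final committed: {a=21, d=13}

Answer: 21 13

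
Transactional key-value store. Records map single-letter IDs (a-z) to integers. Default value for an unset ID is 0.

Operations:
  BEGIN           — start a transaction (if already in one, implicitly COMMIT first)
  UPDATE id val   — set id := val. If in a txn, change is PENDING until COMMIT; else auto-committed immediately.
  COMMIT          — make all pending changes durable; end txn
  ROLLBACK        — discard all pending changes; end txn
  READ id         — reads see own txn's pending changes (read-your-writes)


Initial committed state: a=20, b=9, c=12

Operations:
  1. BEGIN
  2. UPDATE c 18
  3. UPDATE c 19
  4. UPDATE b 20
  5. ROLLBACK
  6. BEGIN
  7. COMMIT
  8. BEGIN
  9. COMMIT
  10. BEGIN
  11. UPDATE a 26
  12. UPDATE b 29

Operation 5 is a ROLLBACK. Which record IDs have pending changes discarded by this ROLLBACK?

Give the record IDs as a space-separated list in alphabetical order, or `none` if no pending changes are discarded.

Initial committed: {a=20, b=9, c=12}
Op 1: BEGIN: in_txn=True, pending={}
Op 2: UPDATE c=18 (pending; pending now {c=18})
Op 3: UPDATE c=19 (pending; pending now {c=19})
Op 4: UPDATE b=20 (pending; pending now {b=20, c=19})
Op 5: ROLLBACK: discarded pending ['b', 'c']; in_txn=False
Op 6: BEGIN: in_txn=True, pending={}
Op 7: COMMIT: merged [] into committed; committed now {a=20, b=9, c=12}
Op 8: BEGIN: in_txn=True, pending={}
Op 9: COMMIT: merged [] into committed; committed now {a=20, b=9, c=12}
Op 10: BEGIN: in_txn=True, pending={}
Op 11: UPDATE a=26 (pending; pending now {a=26})
Op 12: UPDATE b=29 (pending; pending now {a=26, b=29})
ROLLBACK at op 5 discards: ['b', 'c']

Answer: b c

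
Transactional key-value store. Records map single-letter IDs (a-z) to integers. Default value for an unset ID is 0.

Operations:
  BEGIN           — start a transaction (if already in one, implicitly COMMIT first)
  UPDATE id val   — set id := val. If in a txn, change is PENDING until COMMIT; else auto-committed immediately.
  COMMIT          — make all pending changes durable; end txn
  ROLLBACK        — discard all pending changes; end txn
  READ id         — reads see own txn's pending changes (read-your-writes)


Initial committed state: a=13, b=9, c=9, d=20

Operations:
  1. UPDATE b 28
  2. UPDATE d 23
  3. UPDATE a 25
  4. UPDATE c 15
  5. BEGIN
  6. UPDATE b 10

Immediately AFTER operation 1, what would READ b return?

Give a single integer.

Initial committed: {a=13, b=9, c=9, d=20}
Op 1: UPDATE b=28 (auto-commit; committed b=28)
After op 1: visible(b) = 28 (pending={}, committed={a=13, b=28, c=9, d=20})

Answer: 28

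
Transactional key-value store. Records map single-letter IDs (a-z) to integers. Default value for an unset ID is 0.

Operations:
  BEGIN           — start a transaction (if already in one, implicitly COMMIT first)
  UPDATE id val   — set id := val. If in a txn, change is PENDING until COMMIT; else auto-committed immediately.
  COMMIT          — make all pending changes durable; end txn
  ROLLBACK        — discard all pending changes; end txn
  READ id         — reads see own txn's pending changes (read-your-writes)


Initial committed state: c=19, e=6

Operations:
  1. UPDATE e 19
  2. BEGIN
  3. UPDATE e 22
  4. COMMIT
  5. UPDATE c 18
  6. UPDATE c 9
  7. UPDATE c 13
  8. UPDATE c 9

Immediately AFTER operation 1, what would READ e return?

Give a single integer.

Initial committed: {c=19, e=6}
Op 1: UPDATE e=19 (auto-commit; committed e=19)
After op 1: visible(e) = 19 (pending={}, committed={c=19, e=19})

Answer: 19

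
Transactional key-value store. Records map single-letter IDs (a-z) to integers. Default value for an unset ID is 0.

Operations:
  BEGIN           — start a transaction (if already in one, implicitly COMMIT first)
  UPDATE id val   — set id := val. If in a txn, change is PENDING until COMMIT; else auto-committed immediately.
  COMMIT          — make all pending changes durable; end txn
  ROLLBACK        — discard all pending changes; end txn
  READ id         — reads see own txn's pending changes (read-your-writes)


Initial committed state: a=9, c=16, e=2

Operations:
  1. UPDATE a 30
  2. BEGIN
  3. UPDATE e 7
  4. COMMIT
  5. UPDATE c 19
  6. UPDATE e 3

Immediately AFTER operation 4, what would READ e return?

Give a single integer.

Initial committed: {a=9, c=16, e=2}
Op 1: UPDATE a=30 (auto-commit; committed a=30)
Op 2: BEGIN: in_txn=True, pending={}
Op 3: UPDATE e=7 (pending; pending now {e=7})
Op 4: COMMIT: merged ['e'] into committed; committed now {a=30, c=16, e=7}
After op 4: visible(e) = 7 (pending={}, committed={a=30, c=16, e=7})

Answer: 7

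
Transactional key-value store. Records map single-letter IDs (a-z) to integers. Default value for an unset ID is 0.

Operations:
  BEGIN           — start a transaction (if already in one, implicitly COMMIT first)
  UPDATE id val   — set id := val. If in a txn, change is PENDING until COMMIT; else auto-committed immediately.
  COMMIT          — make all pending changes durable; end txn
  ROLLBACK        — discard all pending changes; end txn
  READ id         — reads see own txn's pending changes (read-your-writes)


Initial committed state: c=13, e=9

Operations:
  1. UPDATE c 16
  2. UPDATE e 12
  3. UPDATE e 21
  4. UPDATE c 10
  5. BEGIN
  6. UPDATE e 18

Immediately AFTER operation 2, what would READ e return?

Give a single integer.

Answer: 12

Derivation:
Initial committed: {c=13, e=9}
Op 1: UPDATE c=16 (auto-commit; committed c=16)
Op 2: UPDATE e=12 (auto-commit; committed e=12)
After op 2: visible(e) = 12 (pending={}, committed={c=16, e=12})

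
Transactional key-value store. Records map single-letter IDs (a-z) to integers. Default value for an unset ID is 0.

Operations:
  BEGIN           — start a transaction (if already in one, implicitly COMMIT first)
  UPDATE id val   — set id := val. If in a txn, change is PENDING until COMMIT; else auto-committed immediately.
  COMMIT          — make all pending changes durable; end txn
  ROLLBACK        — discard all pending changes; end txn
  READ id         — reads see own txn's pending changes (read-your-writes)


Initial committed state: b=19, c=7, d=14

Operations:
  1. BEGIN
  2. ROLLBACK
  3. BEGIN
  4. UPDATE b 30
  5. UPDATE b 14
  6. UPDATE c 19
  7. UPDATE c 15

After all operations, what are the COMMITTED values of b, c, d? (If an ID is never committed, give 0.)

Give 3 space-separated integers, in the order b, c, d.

Initial committed: {b=19, c=7, d=14}
Op 1: BEGIN: in_txn=True, pending={}
Op 2: ROLLBACK: discarded pending []; in_txn=False
Op 3: BEGIN: in_txn=True, pending={}
Op 4: UPDATE b=30 (pending; pending now {b=30})
Op 5: UPDATE b=14 (pending; pending now {b=14})
Op 6: UPDATE c=19 (pending; pending now {b=14, c=19})
Op 7: UPDATE c=15 (pending; pending now {b=14, c=15})
Final committed: {b=19, c=7, d=14}

Answer: 19 7 14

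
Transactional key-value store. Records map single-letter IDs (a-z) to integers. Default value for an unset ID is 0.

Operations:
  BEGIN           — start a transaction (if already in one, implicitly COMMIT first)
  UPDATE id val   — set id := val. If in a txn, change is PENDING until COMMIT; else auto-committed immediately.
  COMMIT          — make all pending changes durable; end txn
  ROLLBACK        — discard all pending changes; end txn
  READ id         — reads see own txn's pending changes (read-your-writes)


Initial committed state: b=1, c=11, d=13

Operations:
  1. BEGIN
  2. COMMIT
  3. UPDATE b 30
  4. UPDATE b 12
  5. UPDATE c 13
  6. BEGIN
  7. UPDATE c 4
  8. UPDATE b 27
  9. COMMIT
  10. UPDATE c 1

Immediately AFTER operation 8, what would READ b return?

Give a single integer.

Initial committed: {b=1, c=11, d=13}
Op 1: BEGIN: in_txn=True, pending={}
Op 2: COMMIT: merged [] into committed; committed now {b=1, c=11, d=13}
Op 3: UPDATE b=30 (auto-commit; committed b=30)
Op 4: UPDATE b=12 (auto-commit; committed b=12)
Op 5: UPDATE c=13 (auto-commit; committed c=13)
Op 6: BEGIN: in_txn=True, pending={}
Op 7: UPDATE c=4 (pending; pending now {c=4})
Op 8: UPDATE b=27 (pending; pending now {b=27, c=4})
After op 8: visible(b) = 27 (pending={b=27, c=4}, committed={b=12, c=13, d=13})

Answer: 27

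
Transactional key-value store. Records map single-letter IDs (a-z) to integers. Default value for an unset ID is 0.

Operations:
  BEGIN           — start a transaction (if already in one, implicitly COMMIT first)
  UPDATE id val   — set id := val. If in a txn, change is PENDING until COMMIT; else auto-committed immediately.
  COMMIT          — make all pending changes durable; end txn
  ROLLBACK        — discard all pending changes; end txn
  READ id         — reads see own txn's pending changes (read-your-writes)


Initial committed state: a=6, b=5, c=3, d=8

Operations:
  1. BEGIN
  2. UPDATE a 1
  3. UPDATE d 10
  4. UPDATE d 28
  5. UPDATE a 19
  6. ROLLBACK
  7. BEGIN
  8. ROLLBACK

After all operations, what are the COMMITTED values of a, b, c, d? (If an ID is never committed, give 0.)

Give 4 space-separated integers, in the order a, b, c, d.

Initial committed: {a=6, b=5, c=3, d=8}
Op 1: BEGIN: in_txn=True, pending={}
Op 2: UPDATE a=1 (pending; pending now {a=1})
Op 3: UPDATE d=10 (pending; pending now {a=1, d=10})
Op 4: UPDATE d=28 (pending; pending now {a=1, d=28})
Op 5: UPDATE a=19 (pending; pending now {a=19, d=28})
Op 6: ROLLBACK: discarded pending ['a', 'd']; in_txn=False
Op 7: BEGIN: in_txn=True, pending={}
Op 8: ROLLBACK: discarded pending []; in_txn=False
Final committed: {a=6, b=5, c=3, d=8}

Answer: 6 5 3 8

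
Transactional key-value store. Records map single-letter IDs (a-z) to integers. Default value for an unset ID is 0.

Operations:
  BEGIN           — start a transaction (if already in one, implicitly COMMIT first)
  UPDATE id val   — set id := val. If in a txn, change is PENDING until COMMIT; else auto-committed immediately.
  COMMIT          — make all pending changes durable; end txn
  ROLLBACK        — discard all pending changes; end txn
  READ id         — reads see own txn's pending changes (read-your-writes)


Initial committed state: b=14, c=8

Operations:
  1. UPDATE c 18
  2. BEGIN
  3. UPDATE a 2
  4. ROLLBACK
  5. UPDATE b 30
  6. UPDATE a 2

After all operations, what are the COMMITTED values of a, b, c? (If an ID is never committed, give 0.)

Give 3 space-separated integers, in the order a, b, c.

Answer: 2 30 18

Derivation:
Initial committed: {b=14, c=8}
Op 1: UPDATE c=18 (auto-commit; committed c=18)
Op 2: BEGIN: in_txn=True, pending={}
Op 3: UPDATE a=2 (pending; pending now {a=2})
Op 4: ROLLBACK: discarded pending ['a']; in_txn=False
Op 5: UPDATE b=30 (auto-commit; committed b=30)
Op 6: UPDATE a=2 (auto-commit; committed a=2)
Final committed: {a=2, b=30, c=18}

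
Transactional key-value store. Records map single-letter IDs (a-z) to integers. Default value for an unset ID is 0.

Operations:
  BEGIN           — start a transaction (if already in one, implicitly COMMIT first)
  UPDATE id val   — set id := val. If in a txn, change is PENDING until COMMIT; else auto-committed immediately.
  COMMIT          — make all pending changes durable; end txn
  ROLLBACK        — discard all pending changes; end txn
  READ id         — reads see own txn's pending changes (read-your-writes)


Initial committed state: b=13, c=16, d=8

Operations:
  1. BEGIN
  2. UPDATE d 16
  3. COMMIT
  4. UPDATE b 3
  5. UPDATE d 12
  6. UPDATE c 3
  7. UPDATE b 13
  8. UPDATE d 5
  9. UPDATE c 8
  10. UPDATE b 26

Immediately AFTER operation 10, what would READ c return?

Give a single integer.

Answer: 8

Derivation:
Initial committed: {b=13, c=16, d=8}
Op 1: BEGIN: in_txn=True, pending={}
Op 2: UPDATE d=16 (pending; pending now {d=16})
Op 3: COMMIT: merged ['d'] into committed; committed now {b=13, c=16, d=16}
Op 4: UPDATE b=3 (auto-commit; committed b=3)
Op 5: UPDATE d=12 (auto-commit; committed d=12)
Op 6: UPDATE c=3 (auto-commit; committed c=3)
Op 7: UPDATE b=13 (auto-commit; committed b=13)
Op 8: UPDATE d=5 (auto-commit; committed d=5)
Op 9: UPDATE c=8 (auto-commit; committed c=8)
Op 10: UPDATE b=26 (auto-commit; committed b=26)
After op 10: visible(c) = 8 (pending={}, committed={b=26, c=8, d=5})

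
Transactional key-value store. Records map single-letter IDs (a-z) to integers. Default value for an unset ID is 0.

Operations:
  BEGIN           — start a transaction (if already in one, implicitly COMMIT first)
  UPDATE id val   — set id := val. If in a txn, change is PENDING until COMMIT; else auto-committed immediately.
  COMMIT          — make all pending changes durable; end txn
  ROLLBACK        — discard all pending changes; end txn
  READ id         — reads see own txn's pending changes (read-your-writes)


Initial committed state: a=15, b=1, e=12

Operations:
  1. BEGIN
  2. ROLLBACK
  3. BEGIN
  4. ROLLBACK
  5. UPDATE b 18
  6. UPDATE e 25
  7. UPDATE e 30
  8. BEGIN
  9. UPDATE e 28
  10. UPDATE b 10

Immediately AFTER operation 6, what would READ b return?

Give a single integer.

Initial committed: {a=15, b=1, e=12}
Op 1: BEGIN: in_txn=True, pending={}
Op 2: ROLLBACK: discarded pending []; in_txn=False
Op 3: BEGIN: in_txn=True, pending={}
Op 4: ROLLBACK: discarded pending []; in_txn=False
Op 5: UPDATE b=18 (auto-commit; committed b=18)
Op 6: UPDATE e=25 (auto-commit; committed e=25)
After op 6: visible(b) = 18 (pending={}, committed={a=15, b=18, e=25})

Answer: 18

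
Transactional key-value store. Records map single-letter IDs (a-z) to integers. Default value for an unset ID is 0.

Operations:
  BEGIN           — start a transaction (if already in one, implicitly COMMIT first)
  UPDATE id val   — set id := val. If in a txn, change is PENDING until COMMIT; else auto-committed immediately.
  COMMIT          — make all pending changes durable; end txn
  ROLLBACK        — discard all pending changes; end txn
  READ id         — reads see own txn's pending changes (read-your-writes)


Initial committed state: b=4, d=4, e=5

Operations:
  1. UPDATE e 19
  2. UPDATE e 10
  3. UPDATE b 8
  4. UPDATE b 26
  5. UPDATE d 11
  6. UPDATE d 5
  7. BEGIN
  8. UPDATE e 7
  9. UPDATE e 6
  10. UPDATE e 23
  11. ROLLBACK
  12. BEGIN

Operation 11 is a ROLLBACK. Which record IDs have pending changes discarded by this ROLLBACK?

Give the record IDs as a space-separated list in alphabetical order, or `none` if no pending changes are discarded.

Answer: e

Derivation:
Initial committed: {b=4, d=4, e=5}
Op 1: UPDATE e=19 (auto-commit; committed e=19)
Op 2: UPDATE e=10 (auto-commit; committed e=10)
Op 3: UPDATE b=8 (auto-commit; committed b=8)
Op 4: UPDATE b=26 (auto-commit; committed b=26)
Op 5: UPDATE d=11 (auto-commit; committed d=11)
Op 6: UPDATE d=5 (auto-commit; committed d=5)
Op 7: BEGIN: in_txn=True, pending={}
Op 8: UPDATE e=7 (pending; pending now {e=7})
Op 9: UPDATE e=6 (pending; pending now {e=6})
Op 10: UPDATE e=23 (pending; pending now {e=23})
Op 11: ROLLBACK: discarded pending ['e']; in_txn=False
Op 12: BEGIN: in_txn=True, pending={}
ROLLBACK at op 11 discards: ['e']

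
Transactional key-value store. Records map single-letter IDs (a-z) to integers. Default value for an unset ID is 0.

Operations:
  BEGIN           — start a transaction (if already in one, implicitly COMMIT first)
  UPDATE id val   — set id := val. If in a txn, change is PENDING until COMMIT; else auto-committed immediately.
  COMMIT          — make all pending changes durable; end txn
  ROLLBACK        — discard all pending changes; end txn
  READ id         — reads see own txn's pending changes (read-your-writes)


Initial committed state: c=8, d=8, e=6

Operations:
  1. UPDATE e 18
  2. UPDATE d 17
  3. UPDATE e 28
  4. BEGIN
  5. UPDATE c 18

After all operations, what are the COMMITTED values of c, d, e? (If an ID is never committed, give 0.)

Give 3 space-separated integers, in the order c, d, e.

Initial committed: {c=8, d=8, e=6}
Op 1: UPDATE e=18 (auto-commit; committed e=18)
Op 2: UPDATE d=17 (auto-commit; committed d=17)
Op 3: UPDATE e=28 (auto-commit; committed e=28)
Op 4: BEGIN: in_txn=True, pending={}
Op 5: UPDATE c=18 (pending; pending now {c=18})
Final committed: {c=8, d=17, e=28}

Answer: 8 17 28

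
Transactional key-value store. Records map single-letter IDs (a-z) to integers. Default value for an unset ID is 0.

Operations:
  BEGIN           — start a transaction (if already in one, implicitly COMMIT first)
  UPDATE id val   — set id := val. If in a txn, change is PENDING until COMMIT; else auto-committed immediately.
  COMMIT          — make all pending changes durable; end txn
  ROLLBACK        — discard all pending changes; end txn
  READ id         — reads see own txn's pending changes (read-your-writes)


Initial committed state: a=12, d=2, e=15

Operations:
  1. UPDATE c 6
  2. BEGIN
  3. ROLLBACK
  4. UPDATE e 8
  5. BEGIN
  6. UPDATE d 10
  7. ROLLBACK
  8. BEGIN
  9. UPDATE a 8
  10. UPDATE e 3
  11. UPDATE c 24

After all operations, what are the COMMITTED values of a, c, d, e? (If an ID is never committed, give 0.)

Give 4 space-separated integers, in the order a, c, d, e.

Initial committed: {a=12, d=2, e=15}
Op 1: UPDATE c=6 (auto-commit; committed c=6)
Op 2: BEGIN: in_txn=True, pending={}
Op 3: ROLLBACK: discarded pending []; in_txn=False
Op 4: UPDATE e=8 (auto-commit; committed e=8)
Op 5: BEGIN: in_txn=True, pending={}
Op 6: UPDATE d=10 (pending; pending now {d=10})
Op 7: ROLLBACK: discarded pending ['d']; in_txn=False
Op 8: BEGIN: in_txn=True, pending={}
Op 9: UPDATE a=8 (pending; pending now {a=8})
Op 10: UPDATE e=3 (pending; pending now {a=8, e=3})
Op 11: UPDATE c=24 (pending; pending now {a=8, c=24, e=3})
Final committed: {a=12, c=6, d=2, e=8}

Answer: 12 6 2 8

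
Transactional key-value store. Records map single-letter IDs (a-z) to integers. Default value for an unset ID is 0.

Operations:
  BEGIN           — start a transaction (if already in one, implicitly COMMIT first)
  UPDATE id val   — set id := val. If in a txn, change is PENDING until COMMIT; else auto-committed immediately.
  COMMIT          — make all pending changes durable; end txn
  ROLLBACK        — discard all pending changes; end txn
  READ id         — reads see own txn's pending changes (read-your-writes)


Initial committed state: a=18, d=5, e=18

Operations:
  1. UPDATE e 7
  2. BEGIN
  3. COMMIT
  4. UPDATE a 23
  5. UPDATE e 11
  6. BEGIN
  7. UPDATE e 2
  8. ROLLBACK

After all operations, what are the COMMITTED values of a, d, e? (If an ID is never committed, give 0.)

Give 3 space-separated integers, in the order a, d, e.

Answer: 23 5 11

Derivation:
Initial committed: {a=18, d=5, e=18}
Op 1: UPDATE e=7 (auto-commit; committed e=7)
Op 2: BEGIN: in_txn=True, pending={}
Op 3: COMMIT: merged [] into committed; committed now {a=18, d=5, e=7}
Op 4: UPDATE a=23 (auto-commit; committed a=23)
Op 5: UPDATE e=11 (auto-commit; committed e=11)
Op 6: BEGIN: in_txn=True, pending={}
Op 7: UPDATE e=2 (pending; pending now {e=2})
Op 8: ROLLBACK: discarded pending ['e']; in_txn=False
Final committed: {a=23, d=5, e=11}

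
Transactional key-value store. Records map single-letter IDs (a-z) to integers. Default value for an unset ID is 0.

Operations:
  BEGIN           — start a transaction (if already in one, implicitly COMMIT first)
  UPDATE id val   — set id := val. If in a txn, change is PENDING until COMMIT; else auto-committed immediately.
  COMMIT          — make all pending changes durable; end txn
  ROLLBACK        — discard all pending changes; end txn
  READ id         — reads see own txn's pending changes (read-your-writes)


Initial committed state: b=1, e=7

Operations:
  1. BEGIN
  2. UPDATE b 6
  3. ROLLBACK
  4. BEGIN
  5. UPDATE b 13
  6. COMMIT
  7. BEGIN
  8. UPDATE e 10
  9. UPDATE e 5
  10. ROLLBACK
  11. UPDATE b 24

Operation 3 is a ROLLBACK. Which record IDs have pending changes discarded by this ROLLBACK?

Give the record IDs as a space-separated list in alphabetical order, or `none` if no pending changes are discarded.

Answer: b

Derivation:
Initial committed: {b=1, e=7}
Op 1: BEGIN: in_txn=True, pending={}
Op 2: UPDATE b=6 (pending; pending now {b=6})
Op 3: ROLLBACK: discarded pending ['b']; in_txn=False
Op 4: BEGIN: in_txn=True, pending={}
Op 5: UPDATE b=13 (pending; pending now {b=13})
Op 6: COMMIT: merged ['b'] into committed; committed now {b=13, e=7}
Op 7: BEGIN: in_txn=True, pending={}
Op 8: UPDATE e=10 (pending; pending now {e=10})
Op 9: UPDATE e=5 (pending; pending now {e=5})
Op 10: ROLLBACK: discarded pending ['e']; in_txn=False
Op 11: UPDATE b=24 (auto-commit; committed b=24)
ROLLBACK at op 3 discards: ['b']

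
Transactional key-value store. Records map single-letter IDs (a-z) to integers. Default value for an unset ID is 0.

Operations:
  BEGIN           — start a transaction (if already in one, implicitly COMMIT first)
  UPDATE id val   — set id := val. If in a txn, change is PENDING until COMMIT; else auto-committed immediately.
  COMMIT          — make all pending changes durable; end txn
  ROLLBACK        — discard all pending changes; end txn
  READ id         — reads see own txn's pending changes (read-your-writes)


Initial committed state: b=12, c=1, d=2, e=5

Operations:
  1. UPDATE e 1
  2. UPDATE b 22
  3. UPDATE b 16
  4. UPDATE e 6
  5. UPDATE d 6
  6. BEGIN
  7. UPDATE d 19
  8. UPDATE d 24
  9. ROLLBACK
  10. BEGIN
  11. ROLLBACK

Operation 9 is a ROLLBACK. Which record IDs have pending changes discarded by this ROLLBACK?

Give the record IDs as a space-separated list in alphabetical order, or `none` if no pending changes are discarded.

Initial committed: {b=12, c=1, d=2, e=5}
Op 1: UPDATE e=1 (auto-commit; committed e=1)
Op 2: UPDATE b=22 (auto-commit; committed b=22)
Op 3: UPDATE b=16 (auto-commit; committed b=16)
Op 4: UPDATE e=6 (auto-commit; committed e=6)
Op 5: UPDATE d=6 (auto-commit; committed d=6)
Op 6: BEGIN: in_txn=True, pending={}
Op 7: UPDATE d=19 (pending; pending now {d=19})
Op 8: UPDATE d=24 (pending; pending now {d=24})
Op 9: ROLLBACK: discarded pending ['d']; in_txn=False
Op 10: BEGIN: in_txn=True, pending={}
Op 11: ROLLBACK: discarded pending []; in_txn=False
ROLLBACK at op 9 discards: ['d']

Answer: d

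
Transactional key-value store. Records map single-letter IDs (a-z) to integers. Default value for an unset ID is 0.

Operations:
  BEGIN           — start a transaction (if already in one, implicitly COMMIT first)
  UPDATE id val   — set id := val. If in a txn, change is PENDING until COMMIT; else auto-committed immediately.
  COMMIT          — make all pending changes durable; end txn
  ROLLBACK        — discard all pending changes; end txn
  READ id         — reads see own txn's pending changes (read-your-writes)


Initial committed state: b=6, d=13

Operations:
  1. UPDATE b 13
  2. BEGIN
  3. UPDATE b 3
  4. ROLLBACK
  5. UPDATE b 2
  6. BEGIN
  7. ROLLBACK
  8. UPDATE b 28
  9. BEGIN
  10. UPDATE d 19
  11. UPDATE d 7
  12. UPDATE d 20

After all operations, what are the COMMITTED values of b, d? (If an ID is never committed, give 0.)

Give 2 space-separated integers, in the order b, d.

Initial committed: {b=6, d=13}
Op 1: UPDATE b=13 (auto-commit; committed b=13)
Op 2: BEGIN: in_txn=True, pending={}
Op 3: UPDATE b=3 (pending; pending now {b=3})
Op 4: ROLLBACK: discarded pending ['b']; in_txn=False
Op 5: UPDATE b=2 (auto-commit; committed b=2)
Op 6: BEGIN: in_txn=True, pending={}
Op 7: ROLLBACK: discarded pending []; in_txn=False
Op 8: UPDATE b=28 (auto-commit; committed b=28)
Op 9: BEGIN: in_txn=True, pending={}
Op 10: UPDATE d=19 (pending; pending now {d=19})
Op 11: UPDATE d=7 (pending; pending now {d=7})
Op 12: UPDATE d=20 (pending; pending now {d=20})
Final committed: {b=28, d=13}

Answer: 28 13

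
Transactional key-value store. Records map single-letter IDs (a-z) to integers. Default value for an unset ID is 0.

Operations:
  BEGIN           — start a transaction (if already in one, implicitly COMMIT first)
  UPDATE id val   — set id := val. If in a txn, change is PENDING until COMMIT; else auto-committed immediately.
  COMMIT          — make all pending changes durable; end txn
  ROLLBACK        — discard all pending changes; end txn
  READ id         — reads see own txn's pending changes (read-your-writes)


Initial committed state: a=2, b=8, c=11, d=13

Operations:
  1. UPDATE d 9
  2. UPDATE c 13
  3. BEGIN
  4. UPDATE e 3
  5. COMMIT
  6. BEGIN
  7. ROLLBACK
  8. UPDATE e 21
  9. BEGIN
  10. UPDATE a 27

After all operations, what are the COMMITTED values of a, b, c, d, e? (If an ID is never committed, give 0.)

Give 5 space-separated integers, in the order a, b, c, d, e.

Initial committed: {a=2, b=8, c=11, d=13}
Op 1: UPDATE d=9 (auto-commit; committed d=9)
Op 2: UPDATE c=13 (auto-commit; committed c=13)
Op 3: BEGIN: in_txn=True, pending={}
Op 4: UPDATE e=3 (pending; pending now {e=3})
Op 5: COMMIT: merged ['e'] into committed; committed now {a=2, b=8, c=13, d=9, e=3}
Op 6: BEGIN: in_txn=True, pending={}
Op 7: ROLLBACK: discarded pending []; in_txn=False
Op 8: UPDATE e=21 (auto-commit; committed e=21)
Op 9: BEGIN: in_txn=True, pending={}
Op 10: UPDATE a=27 (pending; pending now {a=27})
Final committed: {a=2, b=8, c=13, d=9, e=21}

Answer: 2 8 13 9 21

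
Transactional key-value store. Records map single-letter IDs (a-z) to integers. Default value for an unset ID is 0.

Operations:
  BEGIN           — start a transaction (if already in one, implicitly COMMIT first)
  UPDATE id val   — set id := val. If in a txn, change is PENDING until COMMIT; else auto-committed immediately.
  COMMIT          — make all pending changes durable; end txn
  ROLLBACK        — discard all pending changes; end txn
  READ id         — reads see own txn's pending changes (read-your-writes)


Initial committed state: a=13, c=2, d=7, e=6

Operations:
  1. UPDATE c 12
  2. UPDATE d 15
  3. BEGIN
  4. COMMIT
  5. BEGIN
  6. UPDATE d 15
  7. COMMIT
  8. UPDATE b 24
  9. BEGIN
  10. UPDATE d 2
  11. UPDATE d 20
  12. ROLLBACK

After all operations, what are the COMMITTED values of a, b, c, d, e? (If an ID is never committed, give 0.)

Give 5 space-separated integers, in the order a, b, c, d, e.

Initial committed: {a=13, c=2, d=7, e=6}
Op 1: UPDATE c=12 (auto-commit; committed c=12)
Op 2: UPDATE d=15 (auto-commit; committed d=15)
Op 3: BEGIN: in_txn=True, pending={}
Op 4: COMMIT: merged [] into committed; committed now {a=13, c=12, d=15, e=6}
Op 5: BEGIN: in_txn=True, pending={}
Op 6: UPDATE d=15 (pending; pending now {d=15})
Op 7: COMMIT: merged ['d'] into committed; committed now {a=13, c=12, d=15, e=6}
Op 8: UPDATE b=24 (auto-commit; committed b=24)
Op 9: BEGIN: in_txn=True, pending={}
Op 10: UPDATE d=2 (pending; pending now {d=2})
Op 11: UPDATE d=20 (pending; pending now {d=20})
Op 12: ROLLBACK: discarded pending ['d']; in_txn=False
Final committed: {a=13, b=24, c=12, d=15, e=6}

Answer: 13 24 12 15 6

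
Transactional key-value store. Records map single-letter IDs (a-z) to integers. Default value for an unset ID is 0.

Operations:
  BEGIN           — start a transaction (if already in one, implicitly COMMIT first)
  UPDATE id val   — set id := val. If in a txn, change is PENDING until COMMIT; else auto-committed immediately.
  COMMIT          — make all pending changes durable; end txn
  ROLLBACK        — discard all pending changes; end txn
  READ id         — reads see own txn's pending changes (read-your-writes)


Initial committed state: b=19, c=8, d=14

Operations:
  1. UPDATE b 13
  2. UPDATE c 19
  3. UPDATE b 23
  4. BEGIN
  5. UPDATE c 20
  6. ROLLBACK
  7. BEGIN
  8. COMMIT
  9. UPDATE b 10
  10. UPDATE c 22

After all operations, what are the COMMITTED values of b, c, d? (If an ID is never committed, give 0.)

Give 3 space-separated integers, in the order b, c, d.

Answer: 10 22 14

Derivation:
Initial committed: {b=19, c=8, d=14}
Op 1: UPDATE b=13 (auto-commit; committed b=13)
Op 2: UPDATE c=19 (auto-commit; committed c=19)
Op 3: UPDATE b=23 (auto-commit; committed b=23)
Op 4: BEGIN: in_txn=True, pending={}
Op 5: UPDATE c=20 (pending; pending now {c=20})
Op 6: ROLLBACK: discarded pending ['c']; in_txn=False
Op 7: BEGIN: in_txn=True, pending={}
Op 8: COMMIT: merged [] into committed; committed now {b=23, c=19, d=14}
Op 9: UPDATE b=10 (auto-commit; committed b=10)
Op 10: UPDATE c=22 (auto-commit; committed c=22)
Final committed: {b=10, c=22, d=14}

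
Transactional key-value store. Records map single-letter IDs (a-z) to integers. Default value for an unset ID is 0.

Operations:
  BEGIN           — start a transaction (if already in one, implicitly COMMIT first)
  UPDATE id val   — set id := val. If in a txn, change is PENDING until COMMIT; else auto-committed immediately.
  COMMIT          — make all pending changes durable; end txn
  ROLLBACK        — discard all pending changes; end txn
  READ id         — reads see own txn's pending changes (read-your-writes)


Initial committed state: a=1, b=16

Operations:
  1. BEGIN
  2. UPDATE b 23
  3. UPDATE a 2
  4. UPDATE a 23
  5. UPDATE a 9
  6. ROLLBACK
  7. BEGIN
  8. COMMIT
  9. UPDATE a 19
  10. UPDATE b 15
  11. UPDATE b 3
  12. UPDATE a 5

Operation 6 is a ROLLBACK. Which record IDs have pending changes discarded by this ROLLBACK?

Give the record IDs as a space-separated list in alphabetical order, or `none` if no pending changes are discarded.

Initial committed: {a=1, b=16}
Op 1: BEGIN: in_txn=True, pending={}
Op 2: UPDATE b=23 (pending; pending now {b=23})
Op 3: UPDATE a=2 (pending; pending now {a=2, b=23})
Op 4: UPDATE a=23 (pending; pending now {a=23, b=23})
Op 5: UPDATE a=9 (pending; pending now {a=9, b=23})
Op 6: ROLLBACK: discarded pending ['a', 'b']; in_txn=False
Op 7: BEGIN: in_txn=True, pending={}
Op 8: COMMIT: merged [] into committed; committed now {a=1, b=16}
Op 9: UPDATE a=19 (auto-commit; committed a=19)
Op 10: UPDATE b=15 (auto-commit; committed b=15)
Op 11: UPDATE b=3 (auto-commit; committed b=3)
Op 12: UPDATE a=5 (auto-commit; committed a=5)
ROLLBACK at op 6 discards: ['a', 'b']

Answer: a b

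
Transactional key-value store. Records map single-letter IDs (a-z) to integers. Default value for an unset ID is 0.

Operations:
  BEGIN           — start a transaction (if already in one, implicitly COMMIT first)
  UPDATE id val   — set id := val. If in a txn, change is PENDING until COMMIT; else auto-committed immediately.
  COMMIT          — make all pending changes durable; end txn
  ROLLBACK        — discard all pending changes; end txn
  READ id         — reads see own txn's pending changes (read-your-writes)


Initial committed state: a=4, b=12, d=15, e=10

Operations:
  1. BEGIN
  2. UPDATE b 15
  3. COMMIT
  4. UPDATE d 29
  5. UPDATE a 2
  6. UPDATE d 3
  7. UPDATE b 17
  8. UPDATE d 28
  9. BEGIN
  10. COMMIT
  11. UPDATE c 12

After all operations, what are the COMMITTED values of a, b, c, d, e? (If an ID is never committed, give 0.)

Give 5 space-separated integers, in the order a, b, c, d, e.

Initial committed: {a=4, b=12, d=15, e=10}
Op 1: BEGIN: in_txn=True, pending={}
Op 2: UPDATE b=15 (pending; pending now {b=15})
Op 3: COMMIT: merged ['b'] into committed; committed now {a=4, b=15, d=15, e=10}
Op 4: UPDATE d=29 (auto-commit; committed d=29)
Op 5: UPDATE a=2 (auto-commit; committed a=2)
Op 6: UPDATE d=3 (auto-commit; committed d=3)
Op 7: UPDATE b=17 (auto-commit; committed b=17)
Op 8: UPDATE d=28 (auto-commit; committed d=28)
Op 9: BEGIN: in_txn=True, pending={}
Op 10: COMMIT: merged [] into committed; committed now {a=2, b=17, d=28, e=10}
Op 11: UPDATE c=12 (auto-commit; committed c=12)
Final committed: {a=2, b=17, c=12, d=28, e=10}

Answer: 2 17 12 28 10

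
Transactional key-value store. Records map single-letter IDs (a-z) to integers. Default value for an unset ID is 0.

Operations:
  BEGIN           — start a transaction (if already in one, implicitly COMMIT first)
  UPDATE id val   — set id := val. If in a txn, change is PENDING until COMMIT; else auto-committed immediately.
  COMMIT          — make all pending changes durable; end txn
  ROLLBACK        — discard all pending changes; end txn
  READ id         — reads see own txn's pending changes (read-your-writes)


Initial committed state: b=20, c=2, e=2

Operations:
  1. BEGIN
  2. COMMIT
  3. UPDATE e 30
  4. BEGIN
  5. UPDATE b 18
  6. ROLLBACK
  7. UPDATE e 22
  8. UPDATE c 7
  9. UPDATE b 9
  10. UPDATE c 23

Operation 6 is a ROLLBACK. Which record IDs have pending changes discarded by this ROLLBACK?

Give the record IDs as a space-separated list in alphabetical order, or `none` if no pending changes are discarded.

Initial committed: {b=20, c=2, e=2}
Op 1: BEGIN: in_txn=True, pending={}
Op 2: COMMIT: merged [] into committed; committed now {b=20, c=2, e=2}
Op 3: UPDATE e=30 (auto-commit; committed e=30)
Op 4: BEGIN: in_txn=True, pending={}
Op 5: UPDATE b=18 (pending; pending now {b=18})
Op 6: ROLLBACK: discarded pending ['b']; in_txn=False
Op 7: UPDATE e=22 (auto-commit; committed e=22)
Op 8: UPDATE c=7 (auto-commit; committed c=7)
Op 9: UPDATE b=9 (auto-commit; committed b=9)
Op 10: UPDATE c=23 (auto-commit; committed c=23)
ROLLBACK at op 6 discards: ['b']

Answer: b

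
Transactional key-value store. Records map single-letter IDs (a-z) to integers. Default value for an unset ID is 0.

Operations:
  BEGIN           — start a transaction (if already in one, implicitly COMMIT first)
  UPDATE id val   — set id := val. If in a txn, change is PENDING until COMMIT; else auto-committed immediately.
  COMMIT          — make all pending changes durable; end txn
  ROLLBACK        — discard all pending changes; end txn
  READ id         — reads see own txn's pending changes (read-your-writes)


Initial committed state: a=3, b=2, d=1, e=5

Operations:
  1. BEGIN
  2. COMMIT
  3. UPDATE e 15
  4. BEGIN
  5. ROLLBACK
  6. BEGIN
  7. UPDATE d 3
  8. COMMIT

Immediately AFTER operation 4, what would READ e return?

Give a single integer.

Initial committed: {a=3, b=2, d=1, e=5}
Op 1: BEGIN: in_txn=True, pending={}
Op 2: COMMIT: merged [] into committed; committed now {a=3, b=2, d=1, e=5}
Op 3: UPDATE e=15 (auto-commit; committed e=15)
Op 4: BEGIN: in_txn=True, pending={}
After op 4: visible(e) = 15 (pending={}, committed={a=3, b=2, d=1, e=15})

Answer: 15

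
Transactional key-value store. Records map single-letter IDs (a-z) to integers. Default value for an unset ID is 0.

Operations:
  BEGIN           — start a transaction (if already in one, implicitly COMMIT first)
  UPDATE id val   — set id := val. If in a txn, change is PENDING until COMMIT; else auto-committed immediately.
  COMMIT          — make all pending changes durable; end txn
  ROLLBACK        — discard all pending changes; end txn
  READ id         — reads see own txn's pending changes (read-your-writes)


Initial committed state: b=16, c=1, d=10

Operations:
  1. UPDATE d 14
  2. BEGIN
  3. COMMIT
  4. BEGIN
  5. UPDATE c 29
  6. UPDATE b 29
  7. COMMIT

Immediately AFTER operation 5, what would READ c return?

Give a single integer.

Initial committed: {b=16, c=1, d=10}
Op 1: UPDATE d=14 (auto-commit; committed d=14)
Op 2: BEGIN: in_txn=True, pending={}
Op 3: COMMIT: merged [] into committed; committed now {b=16, c=1, d=14}
Op 4: BEGIN: in_txn=True, pending={}
Op 5: UPDATE c=29 (pending; pending now {c=29})
After op 5: visible(c) = 29 (pending={c=29}, committed={b=16, c=1, d=14})

Answer: 29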